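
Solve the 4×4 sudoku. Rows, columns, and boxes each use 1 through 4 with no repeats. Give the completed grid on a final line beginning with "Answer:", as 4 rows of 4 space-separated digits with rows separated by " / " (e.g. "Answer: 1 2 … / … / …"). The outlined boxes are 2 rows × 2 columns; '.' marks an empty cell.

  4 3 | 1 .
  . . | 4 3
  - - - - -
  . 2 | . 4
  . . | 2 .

Step 1. [r3c1∈{1,3}] across row 3, 1 lands solely at r3c1, so r3c1=1.
Step 2. [r2c1∈{2}] r2c1 has the single candidate 2 ⇒ r2c1=2.
Step 3. [r1c4∈{2}] nothing but 2 survives at r1c4, so r1c4=2.
Step 4. [r2c2∈{1}] r2c2 is down to just 1 ⇒ r2c2=1.
Step 5. [r4c2∈{4}] only 4 remains possible at r4c2 ⇒ r4c2=4.
Step 6. [r4c4∈{1}] r4c4's peers cover all but 1, so r4c4=1.
Step 7. [r4c1∈{3}] nothing but 3 survives at r4c1, so r4c1=3.
Step 8. [r3c3∈{3}] r3c3 has the single candidate 3, so r3c3=3.

Answer: 4 3 1 2 / 2 1 4 3 / 1 2 3 4 / 3 4 2 1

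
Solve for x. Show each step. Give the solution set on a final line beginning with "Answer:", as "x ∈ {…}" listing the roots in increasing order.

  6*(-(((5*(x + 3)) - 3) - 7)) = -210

Step 1. [6*(-(((5*(x + 3)) - 3) - 7)) = -210] LHS = 6·(…); ÷6 both sides, so div: -(((5*(x + 3)) - 3) - 7) = -35.
Step 2. [-(((5*(x + 3)) - 3) - 7) = -35] leading − — multiply by −1, so neg: ((5*(x + 3)) - 3) - 7 = 35.
Step 3. [((5*(x + 3)) - 3) - 7 = 35] the outer -7 inverts by adding 7, so sub: (5*(x + 3)) - 3 = 42.
Step 4. [(5*(x + 3)) - 3 = 42] add 3: x sits inside (… - 3). So sub: 5*(x + 3) = 45.
Step 5. [5*(x + 3) = 45] divide by the outer 5, so div: x + 3 = 9.
Step 6. [x + 3 = 9] subtract 3: x sits inside (… + 3), so sub: x = 6.

Answer: x ∈ {6}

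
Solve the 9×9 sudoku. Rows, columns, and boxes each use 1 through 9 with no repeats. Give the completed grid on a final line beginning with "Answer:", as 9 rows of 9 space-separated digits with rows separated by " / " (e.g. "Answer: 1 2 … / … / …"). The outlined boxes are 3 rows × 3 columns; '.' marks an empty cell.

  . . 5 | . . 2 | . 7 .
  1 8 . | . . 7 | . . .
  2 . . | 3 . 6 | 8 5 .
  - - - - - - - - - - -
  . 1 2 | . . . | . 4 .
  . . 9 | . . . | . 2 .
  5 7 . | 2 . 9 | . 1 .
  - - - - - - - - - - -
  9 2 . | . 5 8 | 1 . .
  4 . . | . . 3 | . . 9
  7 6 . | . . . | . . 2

Step 1. [r2c8∈{3,6,9}] 9 has one home in col 8: r2c8. So r2c8=9.
Step 2. [r2c5∈{4}] nothing but 4 survives at r2c5. So r2c5=4.
Step 3. [r6c3∈{3,4,6,8}] 4 has one home in row 6: r6c3. So r6c3=4.
Step 4. [r5c2∈{3}] r5c2 has the single candidate 3. So r5c2=3.
Step 5. [r4c6∈{5}] r4c6 is down to just 5. So r4c6=5.
Step 6. [r1c1∈{3,6}] across col 1, 3 lands solely at r1c1. So r1c1=3.
Step 7. [r9c7∈{3,4,5}] r9c7 is the only open cell in row 9 admitting 5 ⇒ r9c7=5.
Step 8. [r7c9∈{3,4,6,7}] r7c9 is the only open cell in box 9 admitting 4 ⇒ r7c9=4.
Step 9. [r7c4∈{6,7}] r7c4 is the only open cell in row 7 admitting 7, so r7c4=7.
Step 10. [r8c7∈{6,7}] in row 8, 7 fits only at r8c7, so r8c7=7.
Step 11. [r5c7∈{6}] nothing but 6 survives at r5c7, so r5c7=6.
Step 12. [r6c5∈{3,6,8}] 6 has one home in row 6: r6c5. So r6c5=6.
Step 13. [r4c4∈{8}] r4c4 is down to just 8. So r4c4=8.
Step 14. [r6c7∈{3}] only 3 remains possible at r6c7 ⇒ r6c7=3.
Step 15. [r4c9∈{7}] r4c9 is down to just 7, so r4c9=7.
Step 16. [r8c4∈{1,6}] col 4 places 6 nowhere but r8c4, so r8c4=6.
Step 17. [r1c9∈{1,6}] 6 has one home in row 1: r1c9. So r1c9=6.
Step 18. [r7c3∈{3}] r7c3 has the single candidate 3. So r7c3=3.
Step 19. [r8c8∈{8}] r8c8's peers cover all but 8. So r8c8=8.
Step 20. [r3c2∈{4,9}] r3c2 is the only open cell in row 3 admitting 4 ⇒ r3c2=4.
Step 21. [r3c5∈{1,9}] row 3 places 9 nowhere but r3c5. So r3c5=9.
Step 22. [r9c5∈{1}] r9c5 is down to just 1. So r9c5=1.
Step 23. [r9c6∈{4}] r9c6's peers cover all but 4 ⇒ r9c6=4.
Step 24. [r6c9∈{8}] r6c9 has the single candidate 8 ⇒ r6c9=8.
Step 25. [r1c4∈{1}] r1c4's peers cover all but 1, so r1c4=1.
Step 26. [r9c3∈{8}] r9c3 is down to just 8. So r9c3=8.
Step 27. [r2c7∈{2}] nothing but 2 survives at r2c7. So r2c7=2.
Step 28. [r5c6∈{1}] only 1 remains possible at r5c6. So r5c6=1.
Step 29. [r9c4∈{9}] r9c4 has the single candidate 9. So r9c4=9.
Step 30. [r3c9∈{1}] r3c9's peers cover all but 1 ⇒ r3c9=1.
Step 31. [r1c7∈{4}] nothing but 4 survives at r1c7 ⇒ r1c7=4.
Step 32. [r2c3∈{6}] r2c3 is down to just 6, so r2c3=6.
Step 33. [r5c4∈{4}] r5c4 is down to just 4 ⇒ r5c4=4.
Step 34. [r8c5∈{2}] nothing but 2 survives at r8c5. So r8c5=2.
Step 35. [r1c5∈{8}] only 8 remains possible at r1c5. So r1c5=8.
Step 36. [r5c9∈{5}] nothing but 5 survives at r5c9 ⇒ r5c9=5.
Step 37. [r1c2∈{9}] only 9 remains possible at r1c2 ⇒ r1c2=9.
Step 38. [r2c4∈{5}] r2c4's peers cover all but 5 ⇒ r2c4=5.
Step 39. [r4c1∈{6}] nothing but 6 survives at r4c1. So r4c1=6.
Step 40. [r5c5∈{7}] r5c5's peers cover all but 7. So r5c5=7.
Step 41. [r3c3∈{7}] r3c3 has the single candidate 7 ⇒ r3c3=7.
Step 42. [r4c7∈{9}] r4c7's peers cover all but 9. So r4c7=9.
Step 43. [r5c1∈{8}] r5c1 has the single candidate 8 ⇒ r5c1=8.
Step 44. [r9c8∈{3}] r9c8's peers cover all but 3, so r9c8=3.
Step 45. [r2c9∈{3}] r2c9 is down to just 3. So r2c9=3.
Step 46. [r7c8∈{6}] nothing but 6 survives at r7c8, so r7c8=6.
Step 47. [r8c3∈{1}] r8c3 is down to just 1. So r8c3=1.
Step 48. [r8c2∈{5}] nothing but 5 survives at r8c2 ⇒ r8c2=5.
Step 49. [r4c5∈{3}] r4c5 has the single candidate 3 ⇒ r4c5=3.

Answer: 3 9 5 1 8 2 4 7 6 / 1 8 6 5 4 7 2 9 3 / 2 4 7 3 9 6 8 5 1 / 6 1 2 8 3 5 9 4 7 / 8 3 9 4 7 1 6 2 5 / 5 7 4 2 6 9 3 1 8 / 9 2 3 7 5 8 1 6 4 / 4 5 1 6 2 3 7 8 9 / 7 6 8 9 1 4 5 3 2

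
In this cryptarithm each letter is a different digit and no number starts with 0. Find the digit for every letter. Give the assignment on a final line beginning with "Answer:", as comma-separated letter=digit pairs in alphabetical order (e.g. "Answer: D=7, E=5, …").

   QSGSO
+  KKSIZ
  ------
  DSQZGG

Step 1. [col 1: O + Z ≡ G (mod 10)] several values work for Z in column 1 (O + Z ≡ G (mod 10), carry-in 0); try Z=9, so Z=9.
Step 2. [col 1: O + Z ≡ G (mod 10)] G=6 is one option consistent with column 1 (O + Z ≡ G (mod 10), carry-in 0) — take it. So G=6.
Step 3. [col 1: O + Z ≡ G (mod 10)] from column 1 (Z=9, G=6, carry-in 0, digits 6,9 already taken and all letters distinct): O must equal 7, so O=7.
Step 4. [col 2: S + I ≡ G (mod 10)] no forcing yet in column 2 (carry-in 1); S=3 is free and consistent — try it ⇒ S=3.
Step 5. [D] adding two 5-digit numbers gives at most 5+1 digits, and here it does — D is that final carry and must be 1. So D=1.
Step 6. [col 2: S + I ≡ G (mod 10)] in column 2 we have S+I≡G with carry-in 1; given S=3, G=6 and digits 1,3,6,7,9 already taken and all letters distinct, that pins I to 2. So I=2.
Step 7. [col 4: S + K ≡ Q (mod 10)] from column 4 (S=3, carry-in 0, digits 1,2,3,6,7,9 already taken and all letters distinct): Q must equal 8. So Q=8.
Step 8. [col 4: S + K ≡ Q (mod 10)] in column 4 we have S+K≡Q with carry-in 0; given S=3, Q=8 and digits 1,2,3,6,7,8,9 already taken and all letters distinct, that pins K to 5. So K=5.

Answer: D=1, G=6, I=2, K=5, O=7, Q=8, S=3, Z=9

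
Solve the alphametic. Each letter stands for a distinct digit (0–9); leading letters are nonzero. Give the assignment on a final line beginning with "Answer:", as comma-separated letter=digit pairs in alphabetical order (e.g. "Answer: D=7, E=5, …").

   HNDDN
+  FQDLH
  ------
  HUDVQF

Step 1. [col 1: N + H ≡ F (mod 10)] no forcing yet in column 1 (carry-in 0); N=7 is free and consistent — try it, so N=7.
Step 2. [col 1: N + H ≡ F (mod 10)] several values work for H in column 1 (N + H ≡ F (mod 10), carry-in 0); try H=1 ⇒ H=1.
Step 3. [col 1: N + H ≡ F (mod 10)] from column 1 (N=7, H=1, carry-in 0, digits 1,7 already taken and all letters distinct): F must equal 8. So F=8.
Step 4. [col 2: D + L ≡ Q (mod 10)] column 2 (D + L ≡ Q (mod 10), carry-in 0) doesn't pin Q yet; pick Q=5 and continue, so Q=5.
Step 5. [col 2: D + L ≡ Q (mod 10)] column 2 (D + L ≡ Q (mod 10), carry-in 0) doesn't pin D yet; pick D=2 and continue ⇒ D=2.
Step 6. [col 2: D + L ≡ Q (mod 10)] from column 2 (D=2, Q=5, carry-in 0, digits 1,2,5,7,8 already taken and all letters distinct): L must equal 3. So L=3.
Step 7. [col 3: D + D ≡ V (mod 10)] column 3 reads D+D+carry(0)=V with D=2; with digits 1,2,3,5,7,8 already taken and all letters distinct, the only value for V is 4, so V=4.
Step 8. [col 5: H + F ≡ U (mod 10)] from column 5 (H=1, F=8, carry-in 1, digits 1,2,3,4,5,7,8 already taken and all letters distinct): U must equal 0. So U=0.

Answer: D=2, F=8, H=1, L=3, N=7, Q=5, U=0, V=4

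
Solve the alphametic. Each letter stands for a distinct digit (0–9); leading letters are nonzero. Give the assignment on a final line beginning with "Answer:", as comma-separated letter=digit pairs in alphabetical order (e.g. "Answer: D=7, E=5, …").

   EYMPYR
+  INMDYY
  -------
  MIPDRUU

Step 1. [M] M is the leading digit of a 7-digit sum of two 6-digit numbers; the final carry is exactly 1 ⇒ M=1.
Step 2. [col 1: R + Y ≡ U (mod 10)] R=7 is one option consistent with column 1 (R + Y ≡ U (mod 10), carry-in 0) — take it. So R=7.
Step 3. [col 1: R + Y ≡ U (mod 10)] Y=6 is one option consistent with column 1 (R + Y ≡ U (mod 10), carry-in 0) — take it. So Y=6.
Step 4. [col 1: R + Y ≡ U (mod 10)] in column 1 we have R+Y≡U with carry-in 0; given R=7, Y=6 and digits 1,6,7 already taken and all letters distinct, that pins U to 3. So U=3.
Step 5. [col 3: P + D ≡ R (mod 10)] D=2 is one option consistent with column 3 (P + D ≡ R (mod 10), carry-in 1) — take it. So D=2.
Step 6. [col 3: P + D ≡ R (mod 10)] from column 3 (D=2, R=7, carry-in 1, digits 1,2,3,6,7 already taken and all letters distinct): P must equal 4, so P=4.
Step 7. [col 5: Y + N ≡ P (mod 10)] column 5: given Y=6, P=4, carry-in 0, and digits 1,2,3,4,6,7 already taken and all letters distinct, Y+N≡P (mod 10) forces N=8. So N=8.
Step 8. [col 6: E + I ≡ I (mod 10)] column 6 reads E+I+carry(1)=I with nothing yet; with digits 1,2,3,4,6,7,8 already taken and all letters distinct, the only value for E is 9, so E=9.
Step 9. [col 6: E + I ≡ I (mod 10)] no forcing yet in column 6 (carry-in 1); I=5 is free and consistent — try it. So I=5.

Answer: D=2, E=9, I=5, M=1, N=8, P=4, R=7, U=3, Y=6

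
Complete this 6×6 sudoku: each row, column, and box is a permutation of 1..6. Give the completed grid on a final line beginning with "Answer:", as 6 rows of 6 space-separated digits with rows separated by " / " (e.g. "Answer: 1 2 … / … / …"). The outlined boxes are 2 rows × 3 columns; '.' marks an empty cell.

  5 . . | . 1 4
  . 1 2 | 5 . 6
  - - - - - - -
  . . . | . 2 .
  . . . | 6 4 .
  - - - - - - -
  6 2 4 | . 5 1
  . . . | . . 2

Step 1. [r3c2∈{3,4,5,6}] across col 2, 4 lands solely at r3c2, so r3c2=4.
Step 2. [r3c3∈{1,3,5,6}] 6 has one home in row 3: r3c3, so r3c3=6.
Step 3. [r1c3∈{3}] r1c3's peers cover all but 3, so r1c3=3.
Step 4. [r5c4∈{3}] only 3 remains possible at r5c4, so r5c4=3.
Step 5. [r4c1∈{1,2,3}] row 4 places 2 nowhere but r4c1 ⇒ r4c1=2.
Step 6. [r4c3∈{1,5}] across row 4, 1 lands solely at r4c3, so r4c3=1.
Step 7. [r4c2∈{3,5}] in box 3, 5 fits only at r4c2, so r4c2=5.
Step 8. [r3c1∈{3}] only 3 remains possible at r3c1 ⇒ r3c1=3.
Step 9. [r6c4∈{4}] r6c4's peers cover all but 4 ⇒ r6c4=4.
Step 10. [r3c4∈{1}] r3c4 has the single candidate 1. So r3c4=1.
Step 11. [r2c5∈{3}] only 3 remains possible at r2c5. So r2c5=3.
Step 12. [r6c1∈{1}] r6c1's peers cover all but 1, so r6c1=1.
Step 13. [r2c1∈{4}] only 4 remains possible at r2c1, so r2c1=4.
Step 14. [r1c2∈{6}] nothing but 6 survives at r1c2, so r1c2=6.
Step 15. [r1c4∈{2}] r1c4 is down to just 2, so r1c4=2.
Step 16. [r6c2∈{3}] r6c2 has the single candidate 3, so r6c2=3.
Step 17. [r6c5∈{6}] nothing but 6 survives at r6c5 ⇒ r6c5=6.
Step 18. [r6c3∈{5}] only 5 remains possible at r6c3. So r6c3=5.
Step 19. [r4c6∈{3}] only 3 remains possible at r4c6 ⇒ r4c6=3.
Step 20. [r3c6∈{5}] r3c6 has the single candidate 5 ⇒ r3c6=5.

Answer: 5 6 3 2 1 4 / 4 1 2 5 3 6 / 3 4 6 1 2 5 / 2 5 1 6 4 3 / 6 2 4 3 5 1 / 1 3 5 4 6 2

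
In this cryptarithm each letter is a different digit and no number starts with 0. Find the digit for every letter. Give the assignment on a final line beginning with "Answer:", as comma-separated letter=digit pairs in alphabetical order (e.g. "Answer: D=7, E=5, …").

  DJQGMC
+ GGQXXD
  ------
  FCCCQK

Step 1. [col 1: C + D ≡ K (mod 10)] column 1 (C + D ≡ K (mod 10), carry-in 0) doesn't pin C yet; pick C=4 and continue. So C=4.
Step 2. [col 1: C + D ≡ K (mod 10)] no forcing yet in column 1 (carry-in 0); K=9 is free and consistent — try it, so K=9.
Step 3. [col 1: C + D ≡ K (mod 10)] in column 1 we have C+D≡K with carry-in 0; given C=4, K=9 and digits 4,9 already taken and all letters distinct, that pins D to 5, so D=5.
Step 4. [col 2: M + X ≡ Q (mod 10)] X=1 is one option consistent with column 2 (M + X ≡ Q (mod 10), carry-in 0) — take it. So X=1.
Step 5. [col 2: M + X ≡ Q (mod 10)] Q=7 is one option consistent with column 2 (M + X ≡ Q (mod 10), carry-in 0) — take it. So Q=7.
Step 6. [col 2: M + X ≡ Q (mod 10)] column 2 reads M+X+carry(0)=Q with X=1, Q=7; with digits 1,4,5,7,9 already taken and all letters distinct, the only value for M is 6 ⇒ M=6.
Step 7. [col 3: G + X ≡ C (mod 10)] column 3 reads G+X+carry(0)=C with X=1, C=4; with digits 1,4,5,6,7,9 already taken and all letters distinct, the only value for G is 3, so G=3.
Step 8. [col 5: J + G ≡ C (mod 10)] in column 5 we have J+G≡C with carry-in 1; given G=3, C=4 and digits 1,3,4,5,6,7,9 already taken and all letters distinct, that pins J to 0, so J=0.
Step 9. [col 6: D + G ≡ F (mod 10)] column 6 reads D+G+carry(0)=F with D=5, G=3; with digits 0,1,3,4,5,6,7,9 already taken and all letters distinct, the only value for F is 8 ⇒ F=8.

Answer: C=4, D=5, F=8, G=3, J=0, K=9, M=6, Q=7, X=1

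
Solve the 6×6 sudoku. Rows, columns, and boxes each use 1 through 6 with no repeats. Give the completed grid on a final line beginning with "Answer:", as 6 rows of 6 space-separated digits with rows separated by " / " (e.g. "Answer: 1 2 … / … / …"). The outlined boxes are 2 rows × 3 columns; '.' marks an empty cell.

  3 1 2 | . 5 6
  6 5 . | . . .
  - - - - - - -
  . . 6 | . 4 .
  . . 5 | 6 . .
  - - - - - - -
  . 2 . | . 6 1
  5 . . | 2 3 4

Step 1. [r3c2∈{3}] r3c2's peers cover all but 3. So r3c2=3.
Step 2. [r2c4∈{1,3,4}] across col 4, 3 lands solely at r2c4. So r2c4=3.
Step 3. [r2c6∈{2}] r2c6 has the single candidate 2, so r2c6=2.
Step 4. [r3c4∈{1,5}] r3c4 is the only open cell in col 4 admitting 1. So r3c4=1.
Step 5. [r5c1∈{4}] r5c1 has the single candidate 4, so r5c1=4.
Step 6. [r3c1∈{2}] r3c1 is down to just 2, so r3c1=2.
Step 7. [r3c6∈{5}] r3c6 is down to just 5, so r3c6=5.
Step 8. [r5c3∈{3}] nothing but 3 survives at r5c3, so r5c3=3.
Step 9. [r1c4∈{4}] r1c4 has the single candidate 4, so r1c4=4.
Step 10. [r5c4∈{5}] r5c4's peers cover all but 5 ⇒ r5c4=5.
Step 11. [r4c5∈{2}] nothing but 2 survives at r4c5. So r4c5=2.
Step 12. [r4c1∈{1}] only 1 remains possible at r4c1, so r4c1=1.
Step 13. [r6c2∈{6}] nothing but 6 survives at r6c2 ⇒ r6c2=6.
Step 14. [r4c6∈{3}] r4c6's peers cover all but 3. So r4c6=3.
Step 15. [r6c3∈{1}] r6c3 is down to just 1, so r6c3=1.
Step 16. [r2c5∈{1}] r2c5 is down to just 1 ⇒ r2c5=1.
Step 17. [r4c2∈{4}] r4c2 is down to just 4 ⇒ r4c2=4.
Step 18. [r2c3∈{4}] nothing but 4 survives at r2c3 ⇒ r2c3=4.

Answer: 3 1 2 4 5 6 / 6 5 4 3 1 2 / 2 3 6 1 4 5 / 1 4 5 6 2 3 / 4 2 3 5 6 1 / 5 6 1 2 3 4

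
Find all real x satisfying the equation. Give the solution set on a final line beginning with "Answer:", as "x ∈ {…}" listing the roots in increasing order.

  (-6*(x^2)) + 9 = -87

Step 1. [(-6*(x^2)) + 9 = -87] the outer +9 inverts by subtracting 9. So sub: -6*(x^2) = -96.
Step 2. [-6*(x^2) = -96] -6 out front; divide by -6, so div: x^2 = 16.
Step 3. [x^2 = 16] √ both sides: 16 ≥ 0 gives two branches ⇒ sqrt: x = 4 or -4.

Answer: x ∈ {-4, 4}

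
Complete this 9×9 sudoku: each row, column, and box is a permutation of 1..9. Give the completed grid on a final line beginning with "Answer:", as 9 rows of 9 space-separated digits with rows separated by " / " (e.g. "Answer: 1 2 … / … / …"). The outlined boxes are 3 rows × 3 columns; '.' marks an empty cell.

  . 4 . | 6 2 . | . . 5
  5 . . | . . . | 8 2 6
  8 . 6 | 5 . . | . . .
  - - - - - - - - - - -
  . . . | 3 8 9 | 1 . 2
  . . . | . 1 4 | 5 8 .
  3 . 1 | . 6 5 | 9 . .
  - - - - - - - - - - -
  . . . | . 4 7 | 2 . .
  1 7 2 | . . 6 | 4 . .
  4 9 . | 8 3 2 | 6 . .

Step 1. [r5c1∈{2,6,7,9}] 2 has one home in col 1: r5c1, so r5c1=2.
Step 2. [r8c4∈{9}] only 9 remains possible at r8c4 ⇒ r8c4=9.
Step 3. [r7c3∈{3,5,8}] in col 3, 8 fits only at r7c3 ⇒ r7c3=8.
Step 4. [r7c2∈{3,5,6}] in box 7, 3 fits only at r7c2, so r7c2=3.
Step 5. [r5c4∈{7}] nothing but 7 survives at r5c4. So r5c4=7.
Step 6. [r4c8∈{4,6,7}] 6 has one home in col 8: r4c8. So r4c8=6.
Step 7. [r1c1∈{7,9}] across col 1, 9 lands solely at r1c1 ⇒ r1c1=9.
Step 8. [r7c8∈{1,5,9}] 5 has one home in row 7: r7c8 ⇒ r7c8=5.
Step 9. [r3c8∈{1,3,4,7,9}] col 8 places 9 nowhere but r3c8, so r3c8=9.
Step 10. [r3c9∈{1,3,4,7}] 4 has one home in row 3: r3c9 ⇒ r3c9=4.
Step 11. [r1c8∈{1,3,7}] box 3 places 1 nowhere but r1c8 ⇒ r1c8=1.
Step 12. [r2c2∈{1}] r2c2 has the single candidate 1. So r2c2=1.
Step 13. [r2c6∈{3}] r2c6 has the single candidate 3, so r2c6=3.
Step 14. [r2c3∈{7}] r2c3 has the single candidate 7 ⇒ r2c3=7.
Step 15. [r9c8∈{7}] r9c8's peers cover all but 7, so r9c8=7.
Step 16. [r1c7∈{3,7}] 7 has one home in row 1: r1c7 ⇒ r1c7=7.
Step 17. [r4c2∈{5}] nothing but 5 survives at r4c2, so r4c2=5.
Step 18. [r9c9∈{1}] r9c9 has the single candidate 1 ⇒ r9c9=1.
Step 19. [r8c9∈{3,8}] across row 8, 8 lands solely at r8c9. So r8c9=8.
Step 20. [r2c5∈{9}] r2c5 has the single candidate 9 ⇒ r2c5=9.
Step 21. [r5c2∈{6}] r5c2 has the single candidate 6. So r5c2=6.
Step 22. [r6c8∈{4}] nothing but 4 survives at r6c8, so r6c8=4.
Step 23. [r4c3∈{4}] r4c3's peers cover all but 4 ⇒ r4c3=4.
Step 24. [r6c9∈{7}] r6c9 has the single candidate 7 ⇒ r6c9=7.
Step 25. [r1c6∈{8}] r1c6 is down to just 8 ⇒ r1c6=8.
Step 26. [r7c9∈{9}] r7c9's peers cover all but 9 ⇒ r7c9=9.
Step 27. [r6c4∈{2}] r6c4 is down to just 2, so r6c4=2.
Step 28. [r3c7∈{3}] only 3 remains possible at r3c7 ⇒ r3c7=3.
Step 29. [r8c8∈{3}] nothing but 3 survives at r8c8 ⇒ r8c8=3.
Step 30. [r7c1∈{6}] nothing but 6 survives at r7c1, so r7c1=6.
Step 31. [r1c3∈{3}] r1c3 has the single candidate 3. So r1c3=3.
Step 32. [r3c2∈{2}] r3c2 is down to just 2 ⇒ r3c2=2.
Step 33. [r5c9∈{3}] r5c9 has the single candidate 3. So r5c9=3.
Step 34. [r9c3∈{5}] r9c3 has the single candidate 5 ⇒ r9c3=5.
Step 35. [r3c5∈{7}] r3c5 is down to just 7, so r3c5=7.
Step 36. [r6c2∈{8}] r6c2 has the single candidate 8. So r6c2=8.
Step 37. [r5c3∈{9}] nothing but 9 survives at r5c3 ⇒ r5c3=9.
Step 38. [r4c1∈{7}] only 7 remains possible at r4c1 ⇒ r4c1=7.
Step 39. [r7c4∈{1}] r7c4 is down to just 1. So r7c4=1.
Step 40. [r3c6∈{1}] only 1 remains possible at r3c6, so r3c6=1.
Step 41. [r2c4∈{4}] r2c4's peers cover all but 4. So r2c4=4.
Step 42. [r8c5∈{5}] only 5 remains possible at r8c5. So r8c5=5.

Answer: 9 4 3 6 2 8 7 1 5 / 5 1 7 4 9 3 8 2 6 / 8 2 6 5 7 1 3 9 4 / 7 5 4 3 8 9 1 6 2 / 2 6 9 7 1 4 5 8 3 / 3 8 1 2 6 5 9 4 7 / 6 3 8 1 4 7 2 5 9 / 1 7 2 9 5 6 4 3 8 / 4 9 5 8 3 2 6 7 1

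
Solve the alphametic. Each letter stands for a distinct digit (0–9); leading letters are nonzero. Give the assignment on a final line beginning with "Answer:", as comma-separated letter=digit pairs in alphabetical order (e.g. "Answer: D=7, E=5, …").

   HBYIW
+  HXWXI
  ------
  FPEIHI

Step 1. [F] the sum has 6 digits but both addends have 5; that extra leading digit F is the final carry, namely 1 ⇒ F=1.
Step 2. [col 1: W + I ≡ I (mod 10)] from column 1 (nothing yet, carry-in 0, digits 1 already taken and all letters distinct): W must equal 0 ⇒ W=0.
Step 3. [col 1: W + I ≡ I (mod 10)] column 1 (W + I ≡ I (mod 10), carry-in 0) doesn't pin I yet; pick I=9 and continue. So I=9.
Step 4. [col 2: I + X ≡ H (mod 10)] no forcing yet in column 2 (carry-in 0); H=6 is free and consistent — try it. So H=6.
Step 5. [col 2: I + X ≡ H (mod 10)] from column 2 (I=9, H=6, carry-in 0, digits 0,1,6,9 already taken and all letters distinct): X must equal 7, so X=7.
Step 6. [col 3: Y + W ≡ I (mod 10)] column 3: given W=0, I=9, carry-in 1, and digits 0,1,6,7,9 already taken and all letters distinct, Y+W≡I (mod 10) forces Y=8 ⇒ Y=8.
Step 7. [col 4: B + X ≡ E (mod 10)] column 4: given X=7, carry-in 0, and digits 0,1,6,7,8,9 already taken and all letters distinct, B+X≡E (mod 10) forces B=5. So B=5.
Step 8. [col 4: B + X ≡ E (mod 10)] column 4 reads B+X+carry(0)=E with B=5, X=7; with digits 0,1,5,6,7,8,9 already taken and all letters distinct, the only value for E is 2, so E=2.
Step 9. [col 5: H + H ≡ P (mod 10)] in column 5 we have H+H≡P with carry-in 1; given H=6 and digits 0,1,2,5,6,7,8,9 already taken and all letters distinct, that pins P to 3, so P=3.

Answer: B=5, E=2, F=1, H=6, I=9, P=3, W=0, X=7, Y=8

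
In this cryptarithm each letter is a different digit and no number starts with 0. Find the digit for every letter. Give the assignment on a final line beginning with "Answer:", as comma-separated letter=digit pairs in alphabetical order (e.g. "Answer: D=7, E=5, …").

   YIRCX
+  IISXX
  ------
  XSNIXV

Step 1. [col 1: X + X ≡ V (mod 10)] V=2 is one option consistent with column 1 (X + X ≡ V (mod 10), carry-in 0) — take it, so V=2.
Step 2. [col 1: X + X ≡ V (mod 10)] column 1 (X + X ≡ V (mod 10), carry-in 0) doesn't pin X yet; pick X=1 and continue. So X=1.
Step 3. [col 2: C + X ≡ X (mod 10)] in column 2 we have C+X≡X with carry-in 0; given X=1 and digits 1,2 already taken and all letters distinct, that pins C to 0, so C=0.
Step 4. [col 3: R + S ≡ I (mod 10)] I=8 is one option consistent with column 3 (R + S ≡ I (mod 10), carry-in 0) — take it, so I=8.
Step 5. [col 3: R + S ≡ I (mod 10)] no forcing yet in column 3 (carry-in 0); S=3 is free and consistent — try it. So S=3.
Step 6. [col 3: R + S ≡ I (mod 10)] in column 3 we have R+S≡I with carry-in 0; given S=3, I=8 and digits 0,1,2,3,8 already taken and all letters distinct, that pins R to 5, so R=5.
Step 7. [col 4: I + I ≡ N (mod 10)] column 4: given I=8, carry-in 0, and digits 0,1,2,3,5,8 already taken and all letters distinct, I+I≡N (mod 10) forces N=6 ⇒ N=6.
Step 8. [col 5: Y + I ≡ S (mod 10)] in column 5 we have Y+I≡S with carry-in 1; given I=8, S=3 and digits 0,1,2,3,5,6,8 already taken and all letters distinct, that pins Y to 4, so Y=4.

Answer: C=0, I=8, N=6, R=5, S=3, V=2, X=1, Y=4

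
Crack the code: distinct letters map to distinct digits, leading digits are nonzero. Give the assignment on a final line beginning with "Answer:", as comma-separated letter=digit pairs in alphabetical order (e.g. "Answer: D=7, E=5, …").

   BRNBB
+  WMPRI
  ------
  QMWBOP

Step 1. [col 1: B + I ≡ P (mod 10)] column 1 (B + I ≡ P (mod 10), carry-in 0) doesn't pin P yet; pick P=5 and continue, so P=5.
Step 2. [col 1: B + I ≡ P (mod 10)] B=3 is one option consistent with column 1 (B + I ≡ P (mod 10), carry-in 0) — take it ⇒ B=3.
Step 3. [Q] adding two 5-digit numbers gives at most 5+1 digits, and here it does — Q is that final carry and must be 1. So Q=1.
Step 4. [col 1: B + I ≡ P (mod 10)] from column 1 (B=3, P=5, carry-in 0, digits 1,3,5 already taken and all letters distinct): I must equal 2 ⇒ I=2.
Step 5. [col 2: B + R ≡ O (mod 10)] no forcing yet in column 2 (carry-in 0); R=6 is free and consistent — try it, so R=6.
Step 6. [col 2: B + R ≡ O (mod 10)] column 2 reads B+R+carry(0)=O with B=3, R=6; with digits 1,2,3,5,6 already taken and all letters distinct, the only value for O is 9. So O=9.
Step 7. [col 3: N + P ≡ B (mod 10)] in column 3 we have N+P≡B with carry-in 0; given P=5, B=3 and digits 1,2,3,5,6,9 already taken and all letters distinct, that pins N to 8. So N=8.
Step 8. [col 4: R + M ≡ W (mod 10)] M=0 is one option consistent with column 4 (R + M ≡ W (mod 10), carry-in 1) — take it ⇒ M=0.
Step 9. [col 4: R + M ≡ W (mod 10)] in column 4 we have R+M≡W with carry-in 1; given R=6, M=0 and digits 0,1,2,3,5,6,8,9 already taken and all letters distinct, that pins W to 7 ⇒ W=7.

Answer: B=3, I=2, M=0, N=8, O=9, P=5, Q=1, R=6, W=7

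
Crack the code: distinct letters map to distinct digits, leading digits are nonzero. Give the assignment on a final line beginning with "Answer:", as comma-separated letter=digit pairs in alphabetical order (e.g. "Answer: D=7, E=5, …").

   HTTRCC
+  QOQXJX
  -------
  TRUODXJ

Step 1. [col 1: C + X ≡ J (mod 10)] several values work for J in column 1 (C + X ≡ J (mod 10), carry-in 0); try J=7. So J=7.
Step 2. [T] T is the leading digit of a 7-digit sum of two 6-digit numbers; the final carry is exactly 1, so T=1.
Step 3. [col 1: C + X ≡ J (mod 10)] X=2 is one option consistent with column 1 (C + X ≡ J (mod 10), carry-in 0) — take it, so X=2.
Step 4. [col 1: C + X ≡ J (mod 10)] from column 1 (X=2, J=7, carry-in 0, digits 1,2,7 already taken and all letters distinct): C must equal 5, so C=5.
Step 5. [col 3: R + X ≡ D (mod 10)] no forcing yet in column 3 (carry-in 1); D=6 is free and consistent — try it, so D=6.
Step 6. [col 3: R + X ≡ D (mod 10)] in column 3 we have R+X≡D with carry-in 1; given X=2, D=6 and digits 1,2,5,6,7 already taken and all letters distinct, that pins R to 3 ⇒ R=3.
Step 7. [col 4: T + Q ≡ O (mod 10)] several values work for Q in column 4 (T + Q ≡ O (mod 10), carry-in 0); try Q=8. So Q=8.
Step 8. [col 4: T + Q ≡ O (mod 10)] from column 4 (T=1, Q=8, carry-in 0, digits 1,2,3,5,6,7,8 already taken and all letters distinct): O must equal 9, so O=9.
Step 9. [col 5: T + O ≡ U (mod 10)] column 5 reads T+O+carry(0)=U with T=1, O=9; with digits 1,2,3,5,6,7,8,9 already taken and all letters distinct, the only value for U is 0 ⇒ U=0.
Step 10. [col 6: H + Q ≡ R (mod 10)] column 6: given Q=8, R=3, carry-in 1, and digits 0,1,2,3,5,6,7,8,9 already taken and all letters distinct, H+Q≡R (mod 10) forces H=4 ⇒ H=4.

Answer: C=5, D=6, H=4, J=7, O=9, Q=8, R=3, T=1, U=0, X=2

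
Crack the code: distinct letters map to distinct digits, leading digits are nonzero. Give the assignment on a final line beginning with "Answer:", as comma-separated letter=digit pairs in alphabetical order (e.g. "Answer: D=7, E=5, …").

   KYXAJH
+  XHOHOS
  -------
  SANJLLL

Step 1. [col 1: H + S ≡ L (mod 10)] no forcing yet in column 1 (carry-in 0); S=1 is free and consistent — try it ⇒ S=1.
Step 2. [col 1: H + S ≡ L (mod 10)] several values work for L in column 1 (H + S ≡ L (mod 10), carry-in 0); try L=5 ⇒ L=5.
Step 3. [col 1: H + S ≡ L (mod 10)] column 1 reads H+S+carry(0)=L with S=1, L=5; with digits 1,5 already taken and all letters distinct, the only value for H is 4. So H=4.
Step 4. [col 2: J + O ≡ L (mod 10)] several values work for J in column 2 (J + O ≡ L (mod 10), carry-in 0); try J=6, so J=6.
Step 5. [col 2: J + O ≡ L (mod 10)] from column 2 (J=6, L=5, carry-in 0, digits 1,4,5,6 already taken and all letters distinct): O must equal 9, so O=9.
Step 6. [col 3: A + H ≡ L (mod 10)] column 3 reads A+H+carry(1)=L with H=4, L=5; with digits 1,4,5,6,9 already taken and all letters distinct, the only value for A is 0. So A=0.
Step 7. [col 4: X + O ≡ J (mod 10)] in column 4 we have X+O≡J with carry-in 0; given O=9, J=6 and digits 0,1,4,5,6,9 already taken and all letters distinct, that pins X to 7, so X=7.
Step 8. [col 5: Y + H ≡ N (mod 10)] Y=8 is one option consistent with column 5 (Y + H ≡ N (mod 10), carry-in 1) — take it, so Y=8.
Step 9. [col 5: Y + H ≡ N (mod 10)] in column 5 we have Y+H≡N with carry-in 1; given Y=8, H=4 and digits 0,1,4,5,6,7,8,9 already taken and all letters distinct, that pins N to 3. So N=3.
Step 10. [col 6: K + X ≡ A (mod 10)] in column 6 we have K+X≡A with carry-in 1; given X=7, A=0 and digits 0,1,3,4,5,6,7,8,9 already taken and all letters distinct, that pins K to 2, so K=2.

Answer: A=0, H=4, J=6, K=2, L=5, N=3, O=9, S=1, X=7, Y=8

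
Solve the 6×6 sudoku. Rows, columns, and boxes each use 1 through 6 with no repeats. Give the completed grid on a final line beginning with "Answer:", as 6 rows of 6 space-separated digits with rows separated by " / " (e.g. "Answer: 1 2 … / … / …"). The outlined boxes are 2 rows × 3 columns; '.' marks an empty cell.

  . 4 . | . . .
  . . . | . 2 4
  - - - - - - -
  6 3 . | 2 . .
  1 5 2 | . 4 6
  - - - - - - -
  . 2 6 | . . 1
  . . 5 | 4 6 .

Step 1. [r6c1∈{3}] r6c1 is down to just 3 ⇒ r6c1=3.
Step 2. [r1c6∈{3,5}] 3 has one home in col 6: r1c6. So r1c6=3.
Step 3. [r1c3∈{1}] nothing but 1 survives at r1c3 ⇒ r1c3=1.
Step 4. [r1c5∈{5}] nothing but 5 survives at r1c5. So r1c5=5.
Step 5. [r4c4∈{3}] r4c4's peers cover all but 3 ⇒ r4c4=3.
Step 6. [r2c2∈{6}] r2c2 is down to just 6 ⇒ r2c2=6.
Step 7. [r6c2∈{1}] r6c2's peers cover all but 1. So r6c2=1.
Step 8. [r6c6∈{2}] nothing but 2 survives at r6c6. So r6c6=2.
Step 9. [r3c6∈{5}] r3c6 is down to just 5, so r3c6=5.
Step 10. [r2c3∈{3}] nothing but 3 survives at r2c3. So r2c3=3.
Step 11. [r1c4∈{6}] r1c4 has the single candidate 6, so r1c4=6.
Step 12. [r3c5∈{1}] nothing but 1 survives at r3c5, so r3c5=1.
Step 13. [r5c5∈{3}] nothing but 3 survives at r5c5 ⇒ r5c5=3.
Step 14. [r5c1∈{4}] r5c1 is down to just 4, so r5c1=4.
Step 15. [r1c1∈{2}] r1c1's peers cover all but 2. So r1c1=2.
Step 16. [r3c3∈{4}] r3c3's peers cover all but 4 ⇒ r3c3=4.
Step 17. [r2c4∈{1}] nothing but 1 survives at r2c4 ⇒ r2c4=1.
Step 18. [r5c4∈{5}] r5c4 has the single candidate 5 ⇒ r5c4=5.
Step 19. [r2c1∈{5}] r2c1's peers cover all but 5 ⇒ r2c1=5.

Answer: 2 4 1 6 5 3 / 5 6 3 1 2 4 / 6 3 4 2 1 5 / 1 5 2 3 4 6 / 4 2 6 5 3 1 / 3 1 5 4 6 2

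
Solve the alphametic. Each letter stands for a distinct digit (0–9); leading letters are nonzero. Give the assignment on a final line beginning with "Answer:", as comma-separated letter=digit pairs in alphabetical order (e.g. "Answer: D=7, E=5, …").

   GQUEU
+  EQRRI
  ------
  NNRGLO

Step 1. [col 1: U + I ≡ O (mod 10)] several values work for O in column 1 (U + I ≡ O (mod 10), carry-in 0); try O=6, so O=6.
Step 2. [col 1: U + I ≡ O (mod 10)] several values work for I in column 1 (U + I ≡ O (mod 10), carry-in 0); try I=9, so I=9.
Step 3. [N] N is the leading digit of a 6-digit sum of two 5-digit numbers; the final carry is exactly 1, so N=1.
Step 4. [col 1: U + I ≡ O (mod 10)] column 1: given I=9, O=6, carry-in 0, and digits 1,6,9 already taken and all letters distinct, U+I≡O (mod 10) forces U=7, so U=7.
Step 5. [col 2: E + R ≡ L (mod 10)] no forcing yet in column 2 (carry-in 1); R=5 is free and consistent — try it. So R=5.
Step 6. [col 2: E + R ≡ L (mod 10)] L=4 is one option consistent with column 2 (E + R ≡ L (mod 10), carry-in 1) — take it ⇒ L=4.
Step 7. [col 2: E + R ≡ L (mod 10)] column 2: given R=5, L=4, carry-in 1, and digits 1,4,5,6,7,9 already taken and all letters distinct, E+R≡L (mod 10) forces E=8. So E=8.
Step 8. [col 3: U + R ≡ G (mod 10)] column 3: given U=7, R=5, carry-in 1, and digits 1,4,5,6,7,8,9 already taken and all letters distinct, U+R≡G (mod 10) forces G=3, so G=3.
Step 9. [col 4: Q + Q ≡ R (mod 10)] column 4 reads Q+Q+carry(1)=R with R=5; with digits 1,3,4,5,6,7,8,9 already taken and all letters distinct, the only value for Q is 2. So Q=2.

Answer: E=8, G=3, I=9, L=4, N=1, O=6, Q=2, R=5, U=7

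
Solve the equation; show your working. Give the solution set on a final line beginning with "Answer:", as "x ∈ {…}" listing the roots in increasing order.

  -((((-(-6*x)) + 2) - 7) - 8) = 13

Step 1. [-((((-(-6*x)) + 2) - 7) - 8) = 13] leading − — multiply by −1. So neg: (((-(-6*x)) + 2) - 7) - 8 = -13.
Step 2. [(((-(-6*x)) + 2) - 7) - 8 = -13] the outer -8 inverts by adding 8. So sub: ((-(-6*x)) + 2) - 7 = -5.
Step 3. [((-(-6*x)) + 2) - 7 = -5] add 7: x sits inside (… - 7), so sub: (-(-6*x)) + 2 = 2.
Step 4. [(-(-6*x)) + 2 = 2] subtract 2: x sits inside (… + 2). So sub: -(-6*x) = 0.
Step 5. [-(-6*x) = 0] leading − — multiply by −1. So neg: -6*x = 0.
Step 6. [-6*x = 0] divide by the outer -6, so div: x = 0.

Answer: x ∈ {0}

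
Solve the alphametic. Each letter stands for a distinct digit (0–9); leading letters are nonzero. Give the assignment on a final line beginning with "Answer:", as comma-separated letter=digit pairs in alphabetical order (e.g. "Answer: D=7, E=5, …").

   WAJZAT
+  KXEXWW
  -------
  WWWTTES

Step 1. [col 1: T + W ≡ S (mod 10)] several values work for W in column 1 (T + W ≡ S (mod 10), carry-in 0); try W=1. So W=1.
Step 2. [col 1: T + W ≡ S (mod 10)] no forcing yet in column 1 (carry-in 0); T=5 is free and consistent — try it ⇒ T=5.
Step 3. [col 1: T + W ≡ S (mod 10)] column 1 reads T+W+carry(0)=S with T=5, W=1; with digits 1,5 already taken and all letters distinct, the only value for S is 6 ⇒ S=6.
Step 4. [col 2: A + W ≡ E (mod 10)] no forcing yet in column 2 (carry-in 0); A=3 is free and consistent — try it. So A=3.
Step 5. [col 2: A + W ≡ E (mod 10)] column 2: given A=3, W=1, carry-in 0, and digits 1,3,5,6 already taken and all letters distinct, A+W≡E (mod 10) forces E=4, so E=4.
Step 6. [col 3: Z + X ≡ T (mod 10)] no forcing yet in column 3 (carry-in 0); Z=7 is free and consistent — try it ⇒ Z=7.
Step 7. [col 3: Z + X ≡ T (mod 10)] column 3: given Z=7, T=5, carry-in 0, and digits 1,3,4,5,6,7 already taken and all letters distinct, Z+X≡T (mod 10) forces X=8, so X=8.
Step 8. [col 4: J + E ≡ T (mod 10)] in column 4 we have J+E≡T with carry-in 1; given E=4, T=5 and digits 1,3,4,5,6,7,8 already taken and all letters distinct, that pins J to 0 ⇒ J=0.
Step 9. [col 6: W + K ≡ W (mod 10)] in column 6 we have W+K≡W with carry-in 1; given W=1 and digits 0,1,3,4,5,6,7,8 already taken and all letters distinct, that pins K to 9 ⇒ K=9.

Answer: A=3, E=4, J=0, K=9, S=6, T=5, W=1, X=8, Z=7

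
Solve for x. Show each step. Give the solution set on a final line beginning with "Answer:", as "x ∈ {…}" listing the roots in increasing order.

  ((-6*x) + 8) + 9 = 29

Step 1. [((-6*x) + 8) + 9 = 29] the outer +9 inverts by subtracting 9. So sub: (-6*x) + 8 = 20.
Step 2. [(-6*x) + 8 = 20] 8 comes off first (subtract 8) ⇒ sub: -6*x = 12.
Step 3. [-6*x = 12] LHS = -6·(…); ÷-6 both sides ⇒ div: x = -2.

Answer: x ∈ {-2}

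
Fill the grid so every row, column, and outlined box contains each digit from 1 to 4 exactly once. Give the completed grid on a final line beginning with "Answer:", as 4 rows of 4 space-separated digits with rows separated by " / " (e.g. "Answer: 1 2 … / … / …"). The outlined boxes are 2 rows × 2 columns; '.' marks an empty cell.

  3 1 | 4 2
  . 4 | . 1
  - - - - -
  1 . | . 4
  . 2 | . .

Step 1. [r2c3∈{3}] r2c3's peers cover all but 3, so r2c3=3.
Step 2. [r3c3∈{2}] nothing but 2 survives at r3c3 ⇒ r3c3=2.
Step 3. [r4c3∈{1}] r4c3 has the single candidate 1 ⇒ r4c3=1.
Step 4. [r3c2∈{3}] r3c2 is down to just 3 ⇒ r3c2=3.
Step 5. [r2c1∈{2}] r2c1 is down to just 2 ⇒ r2c1=2.
Step 6. [r4c4∈{3}] only 3 remains possible at r4c4. So r4c4=3.
Step 7. [r4c1∈{4}] r4c1 has the single candidate 4. So r4c1=4.

Answer: 3 1 4 2 / 2 4 3 1 / 1 3 2 4 / 4 2 1 3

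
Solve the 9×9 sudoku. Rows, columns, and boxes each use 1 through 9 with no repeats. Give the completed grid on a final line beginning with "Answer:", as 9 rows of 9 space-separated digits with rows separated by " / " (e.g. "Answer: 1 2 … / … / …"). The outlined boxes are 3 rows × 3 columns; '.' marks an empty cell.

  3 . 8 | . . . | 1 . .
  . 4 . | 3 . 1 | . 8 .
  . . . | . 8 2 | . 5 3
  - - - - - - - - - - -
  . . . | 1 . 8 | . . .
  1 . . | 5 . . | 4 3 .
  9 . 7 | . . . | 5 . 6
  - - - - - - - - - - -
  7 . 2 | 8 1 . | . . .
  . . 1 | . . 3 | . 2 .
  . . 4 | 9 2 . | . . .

Step 1. [r3c1∈{6}] r3c1 has the single candidate 6, so r3c1=6.
Step 2. [r3c4∈{4,7}] row 3 places 4 nowhere but r3c4, so r3c4=4.
Step 3. [r5c9∈{2,7,8,9}] box 6 places 8 nowhere but r5c9. So r5c9=8.
Step 4. [r4c3∈{3,5,6}] in col 3, 3 fits only at r4c3. So r4c3=3.
Step 5. [r5c2∈{2,6}] r5c2 is the only open cell in row 5 admitting 2, so r5c2=2.
Step 6. [r1c9∈{2,4,7,9}] in row 1, 2 fits only at r1c9. So r1c9=2.
Step 7. [r3c3∈{9}] r3c3's peers cover all but 9. So r3c3=9.
Step 8. [r3c7∈{7}] r3c7's peers cover all but 7, so r3c7=7.
Step 9. [r2c5∈{5,6,7,9}] across row 2, 7 lands solely at r2c5. So r2c5=7.
Step 10. [r2c9∈{9}] nothing but 9 survives at r2c9 ⇒ r2c9=9.
Step 11. [r2c7∈{6}] r2c7 has the single candidate 6 ⇒ r2c7=6.
Step 12. [r1c4∈{6}] r1c4 is down to just 6 ⇒ r1c4=6.
Step 13. [r6c6∈{4}] r6c6 is down to just 4 ⇒ r6c6=4.
Step 14. [r5c6∈{6,7,9}] row 5 places 7 nowhere but r5c6, so r5c6=7.
Step 15. [r5c5∈{6,9}] 9 has one home in row 5: r5c5. So r5c5=9.
Step 16. [r1c5∈{5}] only 5 remains possible at r1c5. So r1c5=5.
Step 17. [r9c9∈{1,5,7}] 1 has one home in col 9: r9c9 ⇒ r9c9=1.
Step 18. [r9c8∈{6,7}] r9c8 is the only open cell in row 9 admitting 7, so r9c8=7.
Step 19. [r7c8∈{4,6,9}] in col 8, 6 fits only at r7c8, so r7c8=6.
Step 20. [r9c6∈{5,6}] col 6 places 6 nowhere but r9c6, so r9c6=6.
Step 21. [r8c2∈{5,6,8,9}] row 8 places 6 nowhere but r8c2. So r8c2=6.
Step 22. [r7c2∈{3,5,9}] 9 has one home in col 2: r7c2, so r7c2=9.
Step 23. [r9c2∈{3,5,8}] r9c2 is the only open cell in col 2 admitting 3 ⇒ r9c2=3.
Step 24. [r9c1∈{5,8}] r9c1 is the only open cell in row 9 admitting 5. So r9c1=5.
Step 25. [r8c7∈{8,9}] in row 8, 9 fits only at r8c7, so r8c7=9.
Step 26. [r7c9∈{4,5}] row 7 places 4 nowhere but r7c9, so r7c9=4.
Step 27. [r6c2∈{8}] r6c2's peers cover all but 8, so r6c2=8.
Step 28. [r4c1∈{4}] nothing but 4 survives at r4c1. So r4c1=4.
Step 29. [r6c8∈{1}] r6c8 has the single candidate 1 ⇒ r6c8=1.
Step 30. [r1c2∈{7}] r1c2 has the single candidate 7, so r1c2=7.
Step 31. [r7c6∈{5}] r7c6's peers cover all but 5 ⇒ r7c6=5.
Step 32. [r1c8∈{4}] r1c8's peers cover all but 4, so r1c8=4.
Step 33. [r2c1∈{2}] r2c1 is down to just 2 ⇒ r2c1=2.
Step 34. [r4c2∈{5}] r4c2's peers cover all but 5, so r4c2=5.
Step 35. [r5c3∈{6}] r5c3 has the single candidate 6 ⇒ r5c3=6.
Step 36. [r4c5∈{6}] r4c5 has the single candidate 6, so r4c5=6.
Step 37. [r8c9∈{5}] nothing but 5 survives at r8c9 ⇒ r8c9=5.
Step 38. [r6c4∈{2}] r6c4 is down to just 2, so r6c4=2.
Step 39. [r1c6∈{9}] only 9 remains possible at r1c6, so r1c6=9.
Step 40. [r4c8∈{9}] r4c8's peers cover all but 9 ⇒ r4c8=9.
Step 41. [r6c5∈{3}] r6c5's peers cover all but 3, so r6c5=3.
Step 42. [r4c9∈{7}] r4c9 is down to just 7. So r4c9=7.
Step 43. [r8c4∈{7}] only 7 remains possible at r8c4 ⇒ r8c4=7.
Step 44. [r8c1∈{8}] r8c1 has the single candidate 8, so r8c1=8.
Step 45. [r3c2∈{1}] r3c2's peers cover all but 1 ⇒ r3c2=1.
Step 46. [r9c7∈{8}] r9c7 has the single candidate 8, so r9c7=8.
Step 47. [r7c7∈{3}] r7c7's peers cover all but 3. So r7c7=3.
Step 48. [r8c5∈{4}] nothing but 4 survives at r8c5 ⇒ r8c5=4.
Step 49. [r2c3∈{5}] nothing but 5 survives at r2c3, so r2c3=5.
Step 50. [r4c7∈{2}] r4c7's peers cover all but 2 ⇒ r4c7=2.

Answer: 3 7 8 6 5 9 1 4 2 / 2 4 5 3 7 1 6 8 9 / 6 1 9 4 8 2 7 5 3 / 4 5 3 1 6 8 2 9 7 / 1 2 6 5 9 7 4 3 8 / 9 8 7 2 3 4 5 1 6 / 7 9 2 8 1 5 3 6 4 / 8 6 1 7 4 3 9 2 5 / 5 3 4 9 2 6 8 7 1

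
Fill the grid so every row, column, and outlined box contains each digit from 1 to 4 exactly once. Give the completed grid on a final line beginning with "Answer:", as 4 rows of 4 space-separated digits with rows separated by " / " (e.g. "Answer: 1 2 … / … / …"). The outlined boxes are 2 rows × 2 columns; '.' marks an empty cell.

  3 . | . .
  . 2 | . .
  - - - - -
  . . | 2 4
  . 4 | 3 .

Step 1. [r1c2∈{1}] r1c2 is down to just 1, so r1c2=1.
Step 2. [r2c3∈{1,4}] in col 3, 1 fits only at r2c3. So r2c3=1.
Step 3. [r4c1∈{1,2}] row 4 places 2 nowhere but r4c1. So r4c1=2.
Step 4. [r2c4∈{3}] r2c4's peers cover all but 3. So r2c4=3.
Step 5. [r1c4∈{2}] only 2 remains possible at r1c4 ⇒ r1c4=2.
Step 6. [r2c1∈{4}] r2c1 is down to just 4, so r2c1=4.
Step 7. [r4c4∈{1}] r4c4 is down to just 1. So r4c4=1.
Step 8. [r1c3∈{4}] only 4 remains possible at r1c3. So r1c3=4.
Step 9. [r3c1∈{1}] r3c1 is down to just 1 ⇒ r3c1=1.
Step 10. [r3c2∈{3}] only 3 remains possible at r3c2, so r3c2=3.

Answer: 3 1 4 2 / 4 2 1 3 / 1 3 2 4 / 2 4 3 1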